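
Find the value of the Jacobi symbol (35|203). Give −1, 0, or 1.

0

Reciprocity: 35 ≡ 3 and 203 ≡ 3 (mod 4), so (35/203) = −(203/35).
Reduce top mod 35: now compute (28/35).
Pull out 2^2: since 35 ≡ 3 (mod 8), (2/35) = -1, so (2/35)^2 = +1.
Reciprocity: 7 ≡ 3 and 35 ≡ 3 (mod 4), so (7/35) = −(35/7).
Reduce top mod 7: now compute (0/7).
Top reduces to 0: gcd > 1, so the symbol is 0.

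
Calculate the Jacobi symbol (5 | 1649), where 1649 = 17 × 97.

1

Reciprocity: 5 ≡ 1 and 1649 ≡ 1 (mod 4), so (5/1649) = +(1649/5).
Reduce top mod 5: now compute (4/5).
Pull out 2^2: since 5 ≡ 5 (mod 8), (2/5) = -1, so (2/5)^2 = +1.
Reached (1/5) = 1. Collecting the sign flips along the way, the symbol is +1.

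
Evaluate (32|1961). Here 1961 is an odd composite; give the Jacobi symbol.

1

Pull out 2^5: since 1961 ≡ 1 (mod 8), (2/1961) = +1, so (2/1961)^5 = +1.
Reached (1/1961) = 1. Collecting the sign flips along the way, the symbol is +1.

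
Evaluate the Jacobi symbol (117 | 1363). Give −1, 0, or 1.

Reciprocity: 117 ≡ 1 and 1363 ≡ 3 (mod 4), so (117/1363) = +(1363/117).
Reduce top mod 117: now compute (76/117).
Pull out 2^2: since 117 ≡ 5 (mod 8), (2/117) = -1, so (2/117)^2 = +1.
Reciprocity: 19 ≡ 3 and 117 ≡ 1 (mod 4), so (19/117) = +(117/19).
Reduce top mod 19: now compute (3/19).
Reciprocity: 3 ≡ 3 and 19 ≡ 3 (mod 4), so (3/19) = −(19/3).
Reduce top mod 3: now compute (1/3).
Reached (1/3) = 1. Collecting the sign flips along the way, the symbol is -1.

-1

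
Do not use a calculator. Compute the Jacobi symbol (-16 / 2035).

First reduce: -16 ≡ 2019 (mod 2035).
Reciprocity: 2019 ≡ 3 and 2035 ≡ 3 (mod 4), so (2019/2035) = −(2035/2019).
Reduce top mod 2019: now compute (16/2019).
Pull out 2^4: since 2019 ≡ 3 (mod 8), (2/2019) = -1, so (2/2019)^4 = +1.
Reached (1/2019) = 1. Collecting the sign flips along the way, the symbol is -1.

-1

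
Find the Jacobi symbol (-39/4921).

First reduce: -39 ≡ 4882 (mod 4921).
Pull out 2: since 4921 ≡ 1 (mod 8), (2/4921) = +1.
Reciprocity: 2441 ≡ 1 and 4921 ≡ 1 (mod 4), so (2441/4921) = +(4921/2441).
Reduce top mod 2441: now compute (39/2441).
Reciprocity: 39 ≡ 3 and 2441 ≡ 1 (mod 4), so (39/2441) = +(2441/39).
Reduce top mod 39: now compute (23/39).
Reciprocity: 23 ≡ 3 and 39 ≡ 3 (mod 4), so (23/39) = −(39/23).
Reduce top mod 23: now compute (16/23).
Pull out 2^4: since 23 ≡ 7 (mod 8), (2/23) = +1, so (2/23)^4 = +1.
Reached (1/23) = 1. Collecting the sign flips along the way, the symbol is -1.

-1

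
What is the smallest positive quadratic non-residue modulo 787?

(2/787) = −1, so 2 is the smallest positive non-residue mod 787.

2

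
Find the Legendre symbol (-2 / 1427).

1

First reduce: -2 ≡ 1425 (mod 1427).
Reciprocity: 1425 ≡ 1 and 1427 ≡ 3 (mod 4), so (1425/1427) = +(1427/1425).
Reduce top mod 1425: now compute (2/1425).
Pull out 2: since 1425 ≡ 1 (mod 8), (2/1425) = +1.
Reached (1/1425) = 1. Collecting the sign flips along the way, the symbol is +1.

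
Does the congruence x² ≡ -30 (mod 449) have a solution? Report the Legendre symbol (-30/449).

-1

Euler's criterion: (-30/449) ≡ 419^224 (mod 449).
419^2 ≡ 2 (mod 449)
419^4 ≡ 4 (mod 449)
419^8 ≡ 16 (mod 449)
419^16 ≡ 256 (mod 449)
419^32 ≡ 431 (mod 449)
419^64 ≡ 324 (mod 449)
419^128 ≡ 359 (mod 449)
419^224 = 419^(128+64+32) ≡ 448 (mod 449).
Result is 448 ≡ −1, so (-30/449) = −1.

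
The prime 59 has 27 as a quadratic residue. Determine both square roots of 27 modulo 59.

26, 33

Since 59 ≡ 3 (mod 4), a square root of 27 is 27^((59+1)/4) = 27^15 mod 59.
Repeated squaring: 27^2≡21, 27^4≡28, 27^8≡17 (mod 59).
27^15 = 27^(8+4+2+1) ≡ 26 (mod 59).
Check: 26² = 676 ≡ 27 (mod 59). The two roots are 26 and 33.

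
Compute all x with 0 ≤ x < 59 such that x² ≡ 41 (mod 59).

10, 49

Since 59 ≡ 3 (mod 4), a square root of 41 is 41^((59+1)/4) = 41^15 mod 59.
Repeated squaring: 41^2≡29, 41^4≡15, 41^8≡48 (mod 59).
41^15 = 41^(8+4+2+1) ≡ 49 (mod 59).
Check: 49² = 2401 ≡ 41 (mod 59). The two roots are 10 and 49.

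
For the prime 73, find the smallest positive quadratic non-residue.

(2/73) = +1, so 2 is a residue.
(3/73) = +1, so 3 is a residue.
(4/73) = +1, so 4 is a residue.
(5/73) = −1, so 5 is the smallest positive non-residue mod 73.

5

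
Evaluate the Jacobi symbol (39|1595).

Reciprocity: 39 ≡ 3 and 1595 ≡ 3 (mod 4), so (39/1595) = −(1595/39).
Reduce top mod 39: now compute (35/39).
Reciprocity: 35 ≡ 3 and 39 ≡ 3 (mod 4), so (35/39) = −(39/35).
Reduce top mod 35: now compute (4/35).
Pull out 2^2: since 35 ≡ 3 (mod 8), (2/35) = -1, so (2/35)^2 = +1.
Reached (1/35) = 1. Collecting the sign flips along the way, the symbol is +1.

1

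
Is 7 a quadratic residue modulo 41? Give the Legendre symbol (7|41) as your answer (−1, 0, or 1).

-1

Euler's criterion: (7/41) ≡ 7^20 (mod 41).
7^2 ≡ 8 (mod 41)
7^4 ≡ 23 (mod 41)
7^8 ≡ 37 (mod 41)
7^16 ≡ 16 (mod 41)
7^20 = 7^(16+4) ≡ 40 (mod 41).
Result is 40 ≡ −1, so (7/41) = −1.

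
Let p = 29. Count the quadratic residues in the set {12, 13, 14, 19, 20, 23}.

(12/29) = -1 → non-residue.
(13/29) = +1 → QR.
(14/29) = -1 → non-residue.
(19/29) = -1 → non-residue.
(20/29) = +1 → QR.
(23/29) = +1 → QR.
Total quadratic residues among the 6: 3.

3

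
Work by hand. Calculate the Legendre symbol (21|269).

Reciprocity: 21 ≡ 1 and 269 ≡ 1 (mod 4), so (21/269) = +(269/21).
Reduce top mod 21: now compute (17/21).
Reciprocity: 17 ≡ 1 and 21 ≡ 1 (mod 4), so (17/21) = +(21/17).
Reduce top mod 17: now compute (4/17).
Pull out 2^2: since 17 ≡ 1 (mod 8), (2/17) = +1, so (2/17)^2 = +1.
Reached (1/17) = 1. Collecting the sign flips along the way, the symbol is +1.

1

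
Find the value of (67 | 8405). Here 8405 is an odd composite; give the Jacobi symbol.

-1

Reciprocity: 67 ≡ 3 and 8405 ≡ 1 (mod 4), so (67/8405) = +(8405/67).
Reduce top mod 67: now compute (30/67).
Pull out 2: since 67 ≡ 3 (mod 8), (2/67) = -1.
Reciprocity: 15 ≡ 3 and 67 ≡ 3 (mod 4), so (15/67) = −(67/15).
Reduce top mod 15: now compute (7/15).
Reciprocity: 7 ≡ 3 and 15 ≡ 3 (mod 4), so (7/15) = −(15/7).
Reduce top mod 7: now compute (1/7).
Reached (1/7) = 1. Collecting the sign flips along the way, the symbol is -1.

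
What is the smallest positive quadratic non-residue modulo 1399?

(2/1399) = +1, so 2 is a residue.
(3/1399) = −1, so 3 is the smallest positive non-residue mod 1399.

3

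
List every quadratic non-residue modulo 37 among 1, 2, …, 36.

2, 5, 6, 8, 13, 14, 15, 17, 18, 19, 20, 22, 23, 24, 29, 31, 32, 35

Square k = 1,…,18 (k and 37−k give the same square):
1²=1, 2²=4, 3²=9, 4²=16, 5²=25, 6²=36, 7²≡12, 8²≡27, 9²≡7, 10²≡26, 11²≡10, 12²≡33, 13²≡21, 14²≡11, 15²≡3, 16²≡34, 17²≡30, 18²≡28 (mod 37).
The residues are {1, 3, 4, 7, 9, 10, 11, 12, 16, 21, 25, 26, 27, 28, 30, 33, 34, 36}; the non-residues are the remaining 18 nonzero classes.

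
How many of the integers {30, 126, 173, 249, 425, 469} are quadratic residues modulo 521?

1

(30/521) = -1 → non-residue.
(126/521) = -1 → non-residue.
(173/521) = -1 → non-residue.
(249/521) = -1 → non-residue.
(425/521) = -1 → non-residue.
(469/521) = +1 → QR.
Total quadratic residues among the 6: 1.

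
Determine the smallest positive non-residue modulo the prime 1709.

(2/1709) = −1, so 2 is the smallest positive non-residue mod 1709.

2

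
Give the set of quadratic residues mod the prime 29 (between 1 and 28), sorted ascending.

1,4,5,6,7,9,13,16,20,22,23,24,25,28

Square k = 1,…,14 (k and 29−k give the same square):
1²=1, 2²=4, 3²=9, 4²=16, 5²=25, 6²≡7, 7²≡20, 8²≡6, 9²≡23, 10²≡13, 11²≡5, 12²≡28, 13²≡24, 14²≡22 (mod 29).
So the quadratic residues mod 29 are {1, 4, 5, 6, 7, 9, 13, 16, 20, 22, 23, 24, 25, 28}.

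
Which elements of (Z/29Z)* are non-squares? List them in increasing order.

2, 3, 8, 10, 11, 12, 14, 15, 17, 18, 19, 21, 26, 27

Square k = 1,…,14 (k and 29−k give the same square):
1²=1, 2²=4, 3²=9, 4²=16, 5²=25, 6²≡7, 7²≡20, 8²≡6, 9²≡23, 10²≡13, 11²≡5, 12²≡28, 13²≡24, 14²≡22 (mod 29).
The residues are {1, 4, 5, 6, 7, 9, 13, 16, 20, 22, 23, 24, 25, 28}; the non-residues are the remaining 14 nonzero classes.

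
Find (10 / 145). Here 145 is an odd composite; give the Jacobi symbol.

0

Pull out 2: since 145 ≡ 1 (mod 8), (2/145) = +1.
Reciprocity: 5 ≡ 1 and 145 ≡ 1 (mod 4), so (5/145) = +(145/5).
Reduce top mod 5: now compute (0/5).
Top reduces to 0: gcd > 1, so the symbol is 0.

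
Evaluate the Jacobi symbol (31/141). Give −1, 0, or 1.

Reciprocity: 31 ≡ 3 and 141 ≡ 1 (mod 4), so (31/141) = +(141/31).
Reduce top mod 31: now compute (17/31).
Reciprocity: 17 ≡ 1 and 31 ≡ 3 (mod 4), so (17/31) = +(31/17).
Reduce top mod 17: now compute (14/17).
Pull out 2: since 17 ≡ 1 (mod 8), (2/17) = +1.
Reciprocity: 7 ≡ 3 and 17 ≡ 1 (mod 4), so (7/17) = +(17/7).
Reduce top mod 7: now compute (3/7).
Reciprocity: 3 ≡ 3 and 7 ≡ 3 (mod 4), so (3/7) = −(7/3).
Reduce top mod 3: now compute (1/3).
Reached (1/3) = 1. Collecting the sign flips along the way, the symbol is -1.

-1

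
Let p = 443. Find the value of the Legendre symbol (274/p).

Pull out 2: since 443 ≡ 3 (mod 8), (2/443) = -1.
Reciprocity: 137 ≡ 1 and 443 ≡ 3 (mod 4), so (137/443) = +(443/137).
Reduce top mod 137: now compute (32/137).
Pull out 2^5: since 137 ≡ 1 (mod 8), (2/137) = +1, so (2/137)^5 = +1.
Reached (1/137) = 1. Collecting the sign flips along the way, the symbol is -1.

-1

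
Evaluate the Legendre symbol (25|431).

Euler's criterion: (25/431) ≡ 25^215 (mod 431).
25^2 ≡ 194 (mod 431)
25^4 ≡ 139 (mod 431)
25^8 ≡ 357 (mod 431)
25^16 ≡ 304 (mod 431)
25^32 ≡ 182 (mod 431)
25^64 ≡ 368 (mod 431)
25^128 ≡ 90 (mod 431)
25^215 = 25^(128+64+16+4+2+1) ≡ 1 (mod 431).
Result is 1, so (25/431) = 1.

1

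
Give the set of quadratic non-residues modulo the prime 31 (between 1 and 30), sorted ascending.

3,6,11,12,13,15,17,21,22,23,24,26,27,29,30

Square k = 1,…,15 (k and 31−k give the same square):
1²=1, 2²=4, 3²=9, 4²=16, 5²=25, 6²≡5, 7²≡18, 8²≡2, 9²≡19, 10²≡7, 11²≡28, 12²≡20, 13²≡14, 14²≡10, 15²≡8 (mod 31).
The residues are {1, 2, 4, 5, 7, 8, 9, 10, 14, 16, 18, 19, 20, 25, 28}; the non-residues are the remaining 15 nonzero classes.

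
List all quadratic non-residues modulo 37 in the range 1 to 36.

2,5,6,8,13,14,15,17,18,19,20,22,23,24,29,31,32,35

Square k = 1,…,18 (k and 37−k give the same square):
1²=1, 2²=4, 3²=9, 4²=16, 5²=25, 6²=36, 7²≡12, 8²≡27, 9²≡7, 10²≡26, 11²≡10, 12²≡33, 13²≡21, 14²≡11, 15²≡3, 16²≡34, 17²≡30, 18²≡28 (mod 37).
The residues are {1, 3, 4, 7, 9, 10, 11, 12, 16, 21, 25, 26, 27, 28, 30, 33, 34, 36}; the non-residues are the remaining 18 nonzero classes.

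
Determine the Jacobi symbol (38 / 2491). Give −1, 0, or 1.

-1

Pull out 2: since 2491 ≡ 3 (mod 8), (2/2491) = -1.
Reciprocity: 19 ≡ 3 and 2491 ≡ 3 (mod 4), so (19/2491) = −(2491/19).
Reduce top mod 19: now compute (2/19).
Pull out 2: since 19 ≡ 3 (mod 8), (2/19) = -1.
Reached (1/19) = 1. Collecting the sign flips along the way, the symbol is -1.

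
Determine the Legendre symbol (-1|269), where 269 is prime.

Euler's criterion: (-1/269) ≡ 268^134 (mod 269).
268^2 ≡ 1 (mod 269)
268^4 ≡ 1 (mod 269)
268^8 ≡ 1 (mod 269)
268^16 ≡ 1 (mod 269)
268^32 ≡ 1 (mod 269)
268^64 ≡ 1 (mod 269)
268^128 ≡ 1 (mod 269)
268^134 = 268^(128+4+2) ≡ 1 (mod 269).
Result is 1, so (-1/269) = 1.

1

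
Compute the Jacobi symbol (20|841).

1

Pull out 2^2: since 841 ≡ 1 (mod 8), (2/841) = +1, so (2/841)^2 = +1.
Reciprocity: 5 ≡ 1 and 841 ≡ 1 (mod 4), so (5/841) = +(841/5).
Reduce top mod 5: now compute (1/5).
Reached (1/5) = 1. Collecting the sign flips along the way, the symbol is +1.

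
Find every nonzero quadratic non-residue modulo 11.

Square k = 1,…,5 (k and 11−k give the same square):
1²=1, 2²=4, 3²=9, 4²≡5, 5²≡3 (mod 11).
The residues are {1, 3, 4, 5, 9}; the non-residues are the remaining 5 nonzero classes.

2, 6, 7, 8, 10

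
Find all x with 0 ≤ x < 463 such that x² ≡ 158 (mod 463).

Since 463 ≡ 3 (mod 4), a square root of 158 is 158^((463+1)/4) = 158^116 mod 463.
Repeated squaring: 158^2≡425, 158^4≡55, 158^8≡247, 158^16≡356, 158^32≡337, 158^64≡134 (mod 463).
158^116 = 158^(64+32+16+4) ≡ 225 (mod 463).
Check: 225² = 50625 ≡ 158 (mod 463). The two roots are 225 and 238.

225, 238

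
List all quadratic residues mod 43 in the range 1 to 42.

1 4 6 9 10 11 13 14 15 16 17 21 23 24 25 31 35 36 38 40 41

Square k = 1,…,21 (k and 43−k give the same square):
1²=1, 2²=4, 3²=9, 4²=16, 5²=25, 6²=36, 7²≡6, 8²≡21, 9²≡38, 10²≡14, 11²≡35, 12²≡15, 13²≡40, 14²≡24, 15²≡10, 16²≡41, 17²≡31, 18²≡23, 19²≡17, 20²≡13, 21²≡11 (mod 43).
So the quadratic residues mod 43 are {1, 4, 6, 9, 10, 11, 13, 14, 15, 16, 17, 21, 23, 24, 25, 31, 35, 36, 38, 40, 41}.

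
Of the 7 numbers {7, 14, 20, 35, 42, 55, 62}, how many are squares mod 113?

3

(7/113) = +1 → QR.
(14/113) = +1 → QR.
(20/113) = -1 → non-residue.
(35/113) = -1 → non-residue.
(42/113) = -1 → non-residue.
(55/113) = -1 → non-residue.
(62/113) = +1 → QR.
Total quadratic residues among the 7: 3.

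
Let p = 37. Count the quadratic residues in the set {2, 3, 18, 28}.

2

(2/37) = -1 → non-residue.
(3/37) = +1 → QR.
(18/37) = -1 → non-residue.
(28/37) = +1 → QR.
Total quadratic residues among the 4: 2.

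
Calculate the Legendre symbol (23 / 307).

Reciprocity: 23 ≡ 3 and 307 ≡ 3 (mod 4), so (23/307) = −(307/23).
Reduce top mod 23: now compute (8/23).
Pull out 2^3: since 23 ≡ 7 (mod 8), (2/23) = +1, so (2/23)^3 = +1.
Reached (1/23) = 1. Collecting the sign flips along the way, the symbol is -1.

-1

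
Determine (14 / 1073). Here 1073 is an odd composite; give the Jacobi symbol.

Pull out 2: since 1073 ≡ 1 (mod 8), (2/1073) = +1.
Reciprocity: 7 ≡ 3 and 1073 ≡ 1 (mod 4), so (7/1073) = +(1073/7).
Reduce top mod 7: now compute (2/7).
Pull out 2: since 7 ≡ 7 (mod 8), (2/7) = +1.
Reached (1/7) = 1. Collecting the sign flips along the way, the symbol is +1.

1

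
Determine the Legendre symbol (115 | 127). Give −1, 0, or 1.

1

Reciprocity: 115 ≡ 3 and 127 ≡ 3 (mod 4), so (115/127) = −(127/115).
Reduce top mod 115: now compute (12/115).
Pull out 2^2: since 115 ≡ 3 (mod 8), (2/115) = -1, so (2/115)^2 = +1.
Reciprocity: 3 ≡ 3 and 115 ≡ 3 (mod 4), so (3/115) = −(115/3).
Reduce top mod 3: now compute (1/3).
Reached (1/3) = 1. Collecting the sign flips along the way, the symbol is +1.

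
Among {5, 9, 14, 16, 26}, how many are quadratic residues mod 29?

3

(5/29) = +1 → QR.
(9/29) = +1 → QR.
(14/29) = -1 → non-residue.
(16/29) = +1 → QR.
(26/29) = -1 → non-residue.
Total quadratic residues among the 5: 3.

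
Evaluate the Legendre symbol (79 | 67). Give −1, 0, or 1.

-1

Euler's criterion: (79/67) ≡ 12^33 (mod 67).
12^2 ≡ 10 (mod 67)
12^4 ≡ 33 (mod 67)
12^8 ≡ 17 (mod 67)
12^16 ≡ 21 (mod 67)
12^32 ≡ 39 (mod 67)
12^33 = 12^(32+1) ≡ 66 (mod 67).
Result is 66 ≡ −1, so (79/67) = −1.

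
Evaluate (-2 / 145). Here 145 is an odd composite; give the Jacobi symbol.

1

First reduce: -2 ≡ 143 (mod 145).
Reciprocity: 143 ≡ 3 and 145 ≡ 1 (mod 4), so (143/145) = +(145/143).
Reduce top mod 143: now compute (2/143).
Pull out 2: since 143 ≡ 7 (mod 8), (2/143) = +1.
Reached (1/143) = 1. Collecting the sign flips along the way, the symbol is +1.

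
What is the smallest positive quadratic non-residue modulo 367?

(2/367) = +1, so 2 is a residue.
(3/367) = −1, so 3 is the smallest positive non-residue mod 367.

3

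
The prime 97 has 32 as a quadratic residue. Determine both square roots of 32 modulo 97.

97 ≡ 1 (mod 4), so we find a root by search.
Trying successive values, 41² = 1681 ≡ 32 (mod 97). The other root is 97 − 41 = 56.

41, 56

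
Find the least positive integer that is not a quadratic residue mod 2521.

(2/2521) = +1, so 2 is a residue.
(3/2521) = +1, so 3 is a residue.
(4/2521) = +1, so 4 is a residue.
(5/2521) = +1, so 5 is a residue.
(6/2521) = +1, so 6 is a residue.
(7/2521) = +1, so 7 is a residue.
(8/2521) = +1, so 8 is a residue.
(9/2521) = +1, so 9 is a residue.
(10/2521) = +1, so 10 is a residue.
(11/2521) = −1, so 11 is the smallest positive non-residue mod 2521.

11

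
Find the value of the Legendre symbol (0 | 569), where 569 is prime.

Top reduces to 0: gcd > 1, so the symbol is 0.

0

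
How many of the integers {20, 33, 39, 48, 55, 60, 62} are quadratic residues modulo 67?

5

(20/67) = -1 → non-residue.
(33/67) = +1 → QR.
(39/67) = +1 → QR.
(48/67) = -1 → non-residue.
(55/67) = +1 → QR.
(60/67) = +1 → QR.
(62/67) = +1 → QR.
Total quadratic residues among the 7: 5.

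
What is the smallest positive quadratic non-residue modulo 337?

5

(2/337) = +1, so 2 is a residue.
(3/337) = +1, so 3 is a residue.
(4/337) = +1, so 4 is a residue.
(5/337) = −1, so 5 is the smallest positive non-residue mod 337.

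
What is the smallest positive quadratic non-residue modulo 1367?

(2/1367) = +1, so 2 is a residue.
(3/1367) = +1, so 3 is a residue.
(4/1367) = +1, so 4 is a residue.
(5/1367) = −1, so 5 is the smallest positive non-residue mod 1367.

5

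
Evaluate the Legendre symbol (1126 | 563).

First reduce: 1126 ≡ 0 (mod 563).
Top reduces to 0: gcd > 1, so the symbol is 0.

0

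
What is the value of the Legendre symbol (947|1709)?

Reciprocity: 947 ≡ 3 and 1709 ≡ 1 (mod 4), so (947/1709) = +(1709/947).
Reduce top mod 947: now compute (762/947).
Pull out 2: since 947 ≡ 3 (mod 8), (2/947) = -1.
Reciprocity: 381 ≡ 1 and 947 ≡ 3 (mod 4), so (381/947) = +(947/381).
Reduce top mod 381: now compute (185/381).
Reciprocity: 185 ≡ 1 and 381 ≡ 1 (mod 4), so (185/381) = +(381/185).
Reduce top mod 185: now compute (11/185).
Reciprocity: 11 ≡ 3 and 185 ≡ 1 (mod 4), so (11/185) = +(185/11).
Reduce top mod 11: now compute (9/11).
Reciprocity: 9 ≡ 1 and 11 ≡ 3 (mod 4), so (9/11) = +(11/9).
Reduce top mod 9: now compute (2/9).
Pull out 2: since 9 ≡ 1 (mod 8), (2/9) = +1.
Reached (1/9) = 1. Collecting the sign flips along the way, the symbol is -1.

-1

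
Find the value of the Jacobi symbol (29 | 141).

1

Reciprocity: 29 ≡ 1 and 141 ≡ 1 (mod 4), so (29/141) = +(141/29).
Reduce top mod 29: now compute (25/29).
Reciprocity: 25 ≡ 1 and 29 ≡ 1 (mod 4), so (25/29) = +(29/25).
Reduce top mod 25: now compute (4/25).
Pull out 2^2: since 25 ≡ 1 (mod 8), (2/25) = +1, so (2/25)^2 = +1.
Reached (1/25) = 1. Collecting the sign flips along the way, the symbol is +1.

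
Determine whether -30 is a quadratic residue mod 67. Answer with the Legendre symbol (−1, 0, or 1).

1

Euler's criterion: (-30/67) ≡ 37^33 (mod 67).
37^2 ≡ 29 (mod 67)
37^4 ≡ 37 (mod 67)
37^8 ≡ 29 (mod 67)
37^16 ≡ 37 (mod 67)
37^32 ≡ 29 (mod 67)
37^33 = 37^(32+1) ≡ 1 (mod 67).
Result is 1, so (-30/67) = 1.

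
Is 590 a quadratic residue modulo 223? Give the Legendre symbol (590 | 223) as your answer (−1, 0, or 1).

1

Euler's criterion: (590/223) ≡ 144^111 (mod 223).
144^2 ≡ 220 (mod 223)
144^4 ≡ 9 (mod 223)
144^8 ≡ 81 (mod 223)
144^16 ≡ 94 (mod 223)
144^32 ≡ 139 (mod 223)
144^64 ≡ 143 (mod 223)
144^111 = 144^(64+32+8+4+2+1) ≡ 1 (mod 223).
Result is 1, so (590/223) = 1.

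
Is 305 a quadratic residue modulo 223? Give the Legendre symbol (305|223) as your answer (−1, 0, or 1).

First reduce: 305 ≡ 82 (mod 223).
Pull out 2: since 223 ≡ 7 (mod 8), (2/223) = +1.
Reciprocity: 41 ≡ 1 and 223 ≡ 3 (mod 4), so (41/223) = +(223/41).
Reduce top mod 41: now compute (18/41).
Pull out 2: since 41 ≡ 1 (mod 8), (2/41) = +1.
Reciprocity: 9 ≡ 1 and 41 ≡ 1 (mod 4), so (9/41) = +(41/9).
Reduce top mod 9: now compute (5/9).
Reciprocity: 5 ≡ 1 and 9 ≡ 1 (mod 4), so (5/9) = +(9/5).
Reduce top mod 5: now compute (4/5).
Pull out 2^2: since 5 ≡ 5 (mod 8), (2/5) = -1, so (2/5)^2 = +1.
Reached (1/5) = 1. Collecting the sign flips along the way, the symbol is +1.

1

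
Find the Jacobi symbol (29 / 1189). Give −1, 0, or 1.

0

Reciprocity: 29 ≡ 1 and 1189 ≡ 1 (mod 4), so (29/1189) = +(1189/29).
Reduce top mod 29: now compute (0/29).
Top reduces to 0: gcd > 1, so the symbol is 0.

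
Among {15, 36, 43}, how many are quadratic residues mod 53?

3

(15/53) = +1 → QR.
(36/53) = +1 → QR.
(43/53) = +1 → QR.
Total quadratic residues among the 3: 3.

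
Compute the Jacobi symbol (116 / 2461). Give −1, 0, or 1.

Pull out 2^2: since 2461 ≡ 5 (mod 8), (2/2461) = -1, so (2/2461)^2 = +1.
Reciprocity: 29 ≡ 1 and 2461 ≡ 1 (mod 4), so (29/2461) = +(2461/29).
Reduce top mod 29: now compute (25/29).
Reciprocity: 25 ≡ 1 and 29 ≡ 1 (mod 4), so (25/29) = +(29/25).
Reduce top mod 25: now compute (4/25).
Pull out 2^2: since 25 ≡ 1 (mod 8), (2/25) = +1, so (2/25)^2 = +1.
Reached (1/25) = 1. Collecting the sign flips along the way, the symbol is +1.

1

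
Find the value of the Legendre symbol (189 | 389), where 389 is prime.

Reciprocity: 189 ≡ 1 and 389 ≡ 1 (mod 4), so (189/389) = +(389/189).
Reduce top mod 189: now compute (11/189).
Reciprocity: 11 ≡ 3 and 189 ≡ 1 (mod 4), so (11/189) = +(189/11).
Reduce top mod 11: now compute (2/11).
Pull out 2: since 11 ≡ 3 (mod 8), (2/11) = -1.
Reached (1/11) = 1. Collecting the sign flips along the way, the symbol is -1.

-1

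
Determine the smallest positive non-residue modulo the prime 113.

(2/113) = +1, so 2 is a residue.
(3/113) = −1, so 3 is the smallest positive non-residue mod 113.

3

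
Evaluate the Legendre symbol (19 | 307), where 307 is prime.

1

Euler's criterion: (19/307) ≡ 19^153 (mod 307).
19^2 ≡ 54 (mod 307)
19^4 ≡ 153 (mod 307)
19^8 ≡ 77 (mod 307)
19^16 ≡ 96 (mod 307)
19^32 ≡ 6 (mod 307)
19^64 ≡ 36 (mod 307)
19^128 ≡ 68 (mod 307)
19^153 = 19^(128+16+8+1) ≡ 1 (mod 307).
Result is 1, so (19/307) = 1.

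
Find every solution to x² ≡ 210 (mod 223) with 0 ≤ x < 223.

87, 136

Since 223 ≡ 3 (mod 4), a square root of 210 is 210^((223+1)/4) = 210^56 mod 223.
Repeated squaring: 210^2≡169, 210^4≡17, 210^8≡66, 210^16≡119, 210^32≡112 (mod 223).
210^56 = 210^(32+16+8) ≡ 136 (mod 223).
Check: 136² = 18496 ≡ 210 (mod 223). The two roots are 87 and 136.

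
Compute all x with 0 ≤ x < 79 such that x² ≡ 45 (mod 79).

Since 79 ≡ 3 (mod 4), a square root of 45 is 45^((79+1)/4) = 45^20 mod 79.
Repeated squaring: 45^2≡50, 45^4≡51, 45^8≡73, 45^16≡36 (mod 79).
45^20 = 45^(16+4) ≡ 19 (mod 79).
Check: 19² = 361 ≡ 45 (mod 79). The two roots are 19 and 60.

19, 60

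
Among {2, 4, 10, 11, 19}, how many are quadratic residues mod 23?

(2/23) = +1 → QR.
(4/23) = +1 → QR.
(10/23) = -1 → non-residue.
(11/23) = -1 → non-residue.
(19/23) = -1 → non-residue.
Total quadratic residues among the 5: 2.

2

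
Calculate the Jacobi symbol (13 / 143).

Reciprocity: 13 ≡ 1 and 143 ≡ 3 (mod 4), so (13/143) = +(143/13).
Reduce top mod 13: now compute (0/13).
Top reduces to 0: gcd > 1, so the symbol is 0.

0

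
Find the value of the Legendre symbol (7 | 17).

-1

Euler's criterion: (7/17) ≡ 7^8 (mod 17).
7^2 ≡ 15 (mod 17)
7^4 ≡ 4 (mod 17)
7^8 ≡ 16 (mod 17)
7^8 = 7^(8) ≡ 16 (mod 17).
Result is 16 ≡ −1, so (7/17) = −1.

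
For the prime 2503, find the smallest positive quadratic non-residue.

(2/2503) = +1, so 2 is a residue.
(3/2503) = −1, so 3 is the smallest positive non-residue mod 2503.

3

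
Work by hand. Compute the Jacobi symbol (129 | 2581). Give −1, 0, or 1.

Reciprocity: 129 ≡ 1 and 2581 ≡ 1 (mod 4), so (129/2581) = +(2581/129).
Reduce top mod 129: now compute (1/129).
Reached (1/129) = 1. Collecting the sign flips along the way, the symbol is +1.

1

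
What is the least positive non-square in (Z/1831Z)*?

3

(2/1831) = +1, so 2 is a residue.
(3/1831) = −1, so 3 is the smallest positive non-residue mod 1831.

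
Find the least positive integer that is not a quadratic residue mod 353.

3

(2/353) = +1, so 2 is a residue.
(3/353) = −1, so 3 is the smallest positive non-residue mod 353.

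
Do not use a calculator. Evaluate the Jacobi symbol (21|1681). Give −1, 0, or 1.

1

Reciprocity: 21 ≡ 1 and 1681 ≡ 1 (mod 4), so (21/1681) = +(1681/21).
Reduce top mod 21: now compute (1/21).
Reached (1/21) = 1. Collecting the sign flips along the way, the symbol is +1.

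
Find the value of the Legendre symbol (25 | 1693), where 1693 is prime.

Reciprocity: 25 ≡ 1 and 1693 ≡ 1 (mod 4), so (25/1693) = +(1693/25).
Reduce top mod 25: now compute (18/25).
Pull out 2: since 25 ≡ 1 (mod 8), (2/25) = +1.
Reciprocity: 9 ≡ 1 and 25 ≡ 1 (mod 4), so (9/25) = +(25/9).
Reduce top mod 9: now compute (7/9).
Reciprocity: 7 ≡ 3 and 9 ≡ 1 (mod 4), so (7/9) = +(9/7).
Reduce top mod 7: now compute (2/7).
Pull out 2: since 7 ≡ 7 (mod 8), (2/7) = +1.
Reached (1/7) = 1. Collecting the sign flips along the way, the symbol is +1.

1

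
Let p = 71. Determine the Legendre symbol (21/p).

Reciprocity: 21 ≡ 1 and 71 ≡ 3 (mod 4), so (21/71) = +(71/21).
Reduce top mod 21: now compute (8/21).
Pull out 2^3: since 21 ≡ 5 (mod 8), (2/21) = -1, so (2/21)^3 = -1.
Reached (1/21) = 1. Collecting the sign flips along the way, the symbol is -1.

-1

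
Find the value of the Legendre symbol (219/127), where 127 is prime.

-1

First reduce: 219 ≡ 92 (mod 127).
Pull out 2^2: since 127 ≡ 7 (mod 8), (2/127) = +1, so (2/127)^2 = +1.
Reciprocity: 23 ≡ 3 and 127 ≡ 3 (mod 4), so (23/127) = −(127/23).
Reduce top mod 23: now compute (12/23).
Pull out 2^2: since 23 ≡ 7 (mod 8), (2/23) = +1, so (2/23)^2 = +1.
Reciprocity: 3 ≡ 3 and 23 ≡ 3 (mod 4), so (3/23) = −(23/3).
Reduce top mod 3: now compute (2/3).
Pull out 2: since 3 ≡ 3 (mod 8), (2/3) = -1.
Reached (1/3) = 1. Collecting the sign flips along the way, the symbol is -1.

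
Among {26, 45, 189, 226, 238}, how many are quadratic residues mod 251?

(26/251) = -1 → non-residue.
(45/251) = +1 → QR.
(189/251) = +1 → QR.
(226/251) = -1 → non-residue.
(238/251) = -1 → non-residue.
Total quadratic residues among the 5: 2.

2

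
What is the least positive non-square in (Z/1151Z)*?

(2/1151) = +1, so 2 is a residue.
(3/1151) = +1, so 3 is a residue.
(4/1151) = +1, so 4 is a residue.
(5/1151) = +1, so 5 is a residue.
(6/1151) = +1, so 6 is a residue.
(7/1151) = +1, so 7 is a residue.
(8/1151) = +1, so 8 is a residue.
(9/1151) = +1, so 9 is a residue.
(10/1151) = +1, so 10 is a residue.
(11/1151) = +1, so 11 is a residue.
(12/1151) = +1, so 12 is a residue.
(13/1151) = −1, so 13 is the smallest positive non-residue mod 1151.

13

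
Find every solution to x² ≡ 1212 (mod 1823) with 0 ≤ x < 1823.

884, 939

Since 1823 ≡ 3 (mod 4), a square root of 1212 is 1212^((1823+1)/4) = 1212^456 mod 1823.
Repeated squaring: 1212^2≡1429, 1212^4≡281, 1212^8≡572, 1212^16≡867, 1212^32≡613, 1212^64≡231, 1212^128≡494, 1212^256≡1577 (mod 1823).
1212^456 = 1212^(256+128+64+8) ≡ 884 (mod 1823).
Check: 884² = 781456 ≡ 1212 (mod 1823). The two roots are 884 and 939.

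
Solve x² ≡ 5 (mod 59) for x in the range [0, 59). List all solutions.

Since 59 ≡ 3 (mod 4), a square root of 5 is 5^((59+1)/4) = 5^15 mod 59.
Repeated squaring: 5^2≡25, 5^4≡35, 5^8≡45 (mod 59).
5^15 = 5^(8+4+2+1) ≡ 51 (mod 59).
Check: 51² = 2601 ≡ 5 (mod 59). The two roots are 8 and 51.

8, 51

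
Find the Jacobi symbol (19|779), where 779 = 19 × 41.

0

Reciprocity: 19 ≡ 3 and 779 ≡ 3 (mod 4), so (19/779) = −(779/19).
Reduce top mod 19: now compute (0/19).
Top reduces to 0: gcd > 1, so the symbol is 0.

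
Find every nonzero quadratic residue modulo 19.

Square k = 1,…,9 (k and 19−k give the same square):
1²=1, 2²=4, 3²=9, 4²=16, 5²≡6, 6²≡17, 7²≡11, 8²≡7, 9²≡5 (mod 19).
So the quadratic residues mod 19 are {1, 4, 5, 6, 7, 9, 11, 16, 17}.

1, 4, 5, 6, 7, 9, 11, 16, 17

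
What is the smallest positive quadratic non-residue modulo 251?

2

(2/251) = −1, so 2 is the smallest positive non-residue mod 251.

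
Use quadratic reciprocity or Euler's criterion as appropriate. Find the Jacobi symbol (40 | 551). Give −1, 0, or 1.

Pull out 2^3: since 551 ≡ 7 (mod 8), (2/551) = +1, so (2/551)^3 = +1.
Reciprocity: 5 ≡ 1 and 551 ≡ 3 (mod 4), so (5/551) = +(551/5).
Reduce top mod 5: now compute (1/5).
Reached (1/5) = 1. Collecting the sign flips along the way, the symbol is +1.

1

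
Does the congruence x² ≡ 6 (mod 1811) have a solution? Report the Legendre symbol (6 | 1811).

-1

Pull out 2: since 1811 ≡ 3 (mod 8), (2/1811) = -1.
Reciprocity: 3 ≡ 3 and 1811 ≡ 3 (mod 4), so (3/1811) = −(1811/3).
Reduce top mod 3: now compute (2/3).
Pull out 2: since 3 ≡ 3 (mod 8), (2/3) = -1.
Reached (1/3) = 1. Collecting the sign flips along the way, the symbol is -1.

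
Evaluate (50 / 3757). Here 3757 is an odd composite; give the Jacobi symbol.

-1

Pull out 2: since 3757 ≡ 5 (mod 8), (2/3757) = -1.
Reciprocity: 25 ≡ 1 and 3757 ≡ 1 (mod 4), so (25/3757) = +(3757/25).
Reduce top mod 25: now compute (7/25).
Reciprocity: 7 ≡ 3 and 25 ≡ 1 (mod 4), so (7/25) = +(25/7).
Reduce top mod 7: now compute (4/7).
Pull out 2^2: since 7 ≡ 7 (mod 8), (2/7) = +1, so (2/7)^2 = +1.
Reached (1/7) = 1. Collecting the sign flips along the way, the symbol is -1.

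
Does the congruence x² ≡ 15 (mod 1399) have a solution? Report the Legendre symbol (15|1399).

Reciprocity: 15 ≡ 3 and 1399 ≡ 3 (mod 4), so (15/1399) = −(1399/15).
Reduce top mod 15: now compute (4/15).
Pull out 2^2: since 15 ≡ 7 (mod 8), (2/15) = +1, so (2/15)^2 = +1.
Reached (1/15) = 1. Collecting the sign flips along the way, the symbol is -1.

-1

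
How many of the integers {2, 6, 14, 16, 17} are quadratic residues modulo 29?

2

(2/29) = -1 → non-residue.
(6/29) = +1 → QR.
(14/29) = -1 → non-residue.
(16/29) = +1 → QR.
(17/29) = -1 → non-residue.
Total quadratic residues among the 5: 2.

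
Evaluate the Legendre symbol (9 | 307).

1

Reciprocity: 9 ≡ 1 and 307 ≡ 3 (mod 4), so (9/307) = +(307/9).
Reduce top mod 9: now compute (1/9).
Reached (1/9) = 1. Collecting the sign flips along the way, the symbol is +1.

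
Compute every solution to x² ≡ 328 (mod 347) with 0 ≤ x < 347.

37, 310

Since 347 ≡ 3 (mod 4), a square root of 328 is 328^((347+1)/4) = 328^87 mod 347.
Repeated squaring: 328^2≡14, 328^4≡196, 328^8≡246, 328^16≡138, 328^32≡306, 328^64≡293 (mod 347).
328^87 = 328^(64+16+4+2+1) ≡ 310 (mod 347).
Check: 310² = 96100 ≡ 328 (mod 347). The two roots are 37 and 310.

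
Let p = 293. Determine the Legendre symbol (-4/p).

1

Euler's criterion: (-4/293) ≡ 289^146 (mod 293).
289^2 ≡ 16 (mod 293)
289^4 ≡ 256 (mod 293)
289^8 ≡ 197 (mod 293)
289^16 ≡ 133 (mod 293)
289^32 ≡ 109 (mod 293)
289^64 ≡ 161 (mod 293)
289^128 ≡ 137 (mod 293)
289^146 = 289^(128+16+2) ≡ 1 (mod 293).
Result is 1, so (-4/293) = 1.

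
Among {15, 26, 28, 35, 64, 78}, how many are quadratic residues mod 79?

(15/79) = -1 → non-residue.
(26/79) = +1 → QR.
(28/79) = -1 → non-residue.
(35/79) = -1 → non-residue.
(64/79) = +1 → QR.
(78/79) = -1 → non-residue.
Total quadratic residues among the 6: 2.

2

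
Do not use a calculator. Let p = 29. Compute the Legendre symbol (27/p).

-1

Euler's criterion: (27/29) ≡ 27^14 (mod 29).
27^2 ≡ 4 (mod 29)
27^4 ≡ 16 (mod 29)
27^8 ≡ 24 (mod 29)
27^14 = 27^(8+4+2) ≡ 28 (mod 29).
Result is 28 ≡ −1, so (27/29) = −1.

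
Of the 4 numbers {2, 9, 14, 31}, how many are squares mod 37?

(2/37) = -1 → non-residue.
(9/37) = +1 → QR.
(14/37) = -1 → non-residue.
(31/37) = -1 → non-residue.
Total quadratic residues among the 4: 1.

1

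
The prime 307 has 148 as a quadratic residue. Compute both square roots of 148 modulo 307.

122, 185

Since 307 ≡ 3 (mod 4), a square root of 148 is 148^((307+1)/4) = 148^77 mod 307.
Repeated squaring: 148^2≡107, 148^4≡90, 148^8≡118, 148^16≡109, 148^32≡215, 148^64≡175 (mod 307).
148^77 = 148^(64+8+4+1) ≡ 122 (mod 307).
Check: 122² = 14884 ≡ 148 (mod 307). The two roots are 122 and 185.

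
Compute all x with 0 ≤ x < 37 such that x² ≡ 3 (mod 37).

15, 22

37 ≡ 1 (mod 4), so we find a root by search.
Trying successive values, 15² = 225 ≡ 3 (mod 37). The other root is 37 − 15 = 22.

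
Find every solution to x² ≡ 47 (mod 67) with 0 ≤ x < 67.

Since 67 ≡ 3 (mod 4), a square root of 47 is 47^((67+1)/4) = 47^17 mod 67.
Repeated squaring: 47^2≡65, 47^4≡4, 47^8≡16, 47^16≡55 (mod 67).
47^17 = 47^(16+1) ≡ 39 (mod 67).
Check: 39² = 1521 ≡ 47 (mod 67). The two roots are 28 and 39.

28, 39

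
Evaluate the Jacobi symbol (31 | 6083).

Reciprocity: 31 ≡ 3 and 6083 ≡ 3 (mod 4), so (31/6083) = −(6083/31).
Reduce top mod 31: now compute (7/31).
Reciprocity: 7 ≡ 3 and 31 ≡ 3 (mod 4), so (7/31) = −(31/7).
Reduce top mod 7: now compute (3/7).
Reciprocity: 3 ≡ 3 and 7 ≡ 3 (mod 4), so (3/7) = −(7/3).
Reduce top mod 3: now compute (1/3).
Reached (1/3) = 1. Collecting the sign flips along the way, the symbol is -1.

-1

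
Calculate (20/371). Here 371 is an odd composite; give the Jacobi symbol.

Pull out 2^2: since 371 ≡ 3 (mod 8), (2/371) = -1, so (2/371)^2 = +1.
Reciprocity: 5 ≡ 1 and 371 ≡ 3 (mod 4), so (5/371) = +(371/5).
Reduce top mod 5: now compute (1/5).
Reached (1/5) = 1. Collecting the sign flips along the way, the symbol is +1.

1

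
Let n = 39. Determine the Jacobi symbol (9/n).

Reciprocity: 9 ≡ 1 and 39 ≡ 3 (mod 4), so (9/39) = +(39/9).
Reduce top mod 9: now compute (3/9).
Reciprocity: 3 ≡ 3 and 9 ≡ 1 (mod 4), so (3/9) = +(9/3).
Reduce top mod 3: now compute (0/3).
Top reduces to 0: gcd > 1, so the symbol is 0.

0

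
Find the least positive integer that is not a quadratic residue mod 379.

2

(2/379) = −1, so 2 is the smallest positive non-residue mod 379.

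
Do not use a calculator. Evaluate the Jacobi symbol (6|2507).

Pull out 2: since 2507 ≡ 3 (mod 8), (2/2507) = -1.
Reciprocity: 3 ≡ 3 and 2507 ≡ 3 (mod 4), so (3/2507) = −(2507/3).
Reduce top mod 3: now compute (2/3).
Pull out 2: since 3 ≡ 3 (mod 8), (2/3) = -1.
Reached (1/3) = 1. Collecting the sign flips along the way, the symbol is -1.

-1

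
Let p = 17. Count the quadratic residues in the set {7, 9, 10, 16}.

(7/17) = -1 → non-residue.
(9/17) = +1 → QR.
(10/17) = -1 → non-residue.
(16/17) = +1 → QR.
Total quadratic residues among the 4: 2.

2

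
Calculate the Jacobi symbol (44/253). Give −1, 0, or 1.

0

Pull out 2^2: since 253 ≡ 5 (mod 8), (2/253) = -1, so (2/253)^2 = +1.
Reciprocity: 11 ≡ 3 and 253 ≡ 1 (mod 4), so (11/253) = +(253/11).
Reduce top mod 11: now compute (0/11).
Top reduces to 0: gcd > 1, so the symbol is 0.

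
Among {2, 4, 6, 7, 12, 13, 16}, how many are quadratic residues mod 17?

(2/17) = +1 → QR.
(4/17) = +1 → QR.
(6/17) = -1 → non-residue.
(7/17) = -1 → non-residue.
(12/17) = -1 → non-residue.
(13/17) = +1 → QR.
(16/17) = +1 → QR.
Total quadratic residues among the 7: 4.

4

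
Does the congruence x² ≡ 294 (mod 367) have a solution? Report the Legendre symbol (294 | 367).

Pull out 2: since 367 ≡ 7 (mod 8), (2/367) = +1.
Reciprocity: 147 ≡ 3 and 367 ≡ 3 (mod 4), so (147/367) = −(367/147).
Reduce top mod 147: now compute (73/147).
Reciprocity: 73 ≡ 1 and 147 ≡ 3 (mod 4), so (73/147) = +(147/73).
Reduce top mod 73: now compute (1/73).
Reached (1/73) = 1. Collecting the sign flips along the way, the symbol is -1.

-1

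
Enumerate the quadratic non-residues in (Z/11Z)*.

Square k = 1,…,5 (k and 11−k give the same square):
1²=1, 2²=4, 3²=9, 4²≡5, 5²≡3 (mod 11).
The residues are {1, 3, 4, 5, 9}; the non-residues are the remaining 5 nonzero classes.

2,6,7,8,10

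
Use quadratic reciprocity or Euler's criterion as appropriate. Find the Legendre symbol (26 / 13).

0

First reduce: 26 ≡ 0 (mod 13).
Top reduces to 0: gcd > 1, so the symbol is 0.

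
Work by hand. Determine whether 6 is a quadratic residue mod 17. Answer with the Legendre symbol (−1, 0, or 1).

-1

Pull out 2: since 17 ≡ 1 (mod 8), (2/17) = +1.
Reciprocity: 3 ≡ 3 and 17 ≡ 1 (mod 4), so (3/17) = +(17/3).
Reduce top mod 3: now compute (2/3).
Pull out 2: since 3 ≡ 3 (mod 8), (2/3) = -1.
Reached (1/3) = 1. Collecting the sign flips along the way, the symbol is -1.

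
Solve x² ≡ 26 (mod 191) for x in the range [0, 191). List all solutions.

44, 147

Since 191 ≡ 3 (mod 4), a square root of 26 is 26^((191+1)/4) = 26^48 mod 191.
Repeated squaring: 26^2≡103, 26^4≡104, 26^8≡120, 26^16≡75, 26^32≡86 (mod 191).
26^48 = 26^(32+16) ≡ 147 (mod 191).
Check: 147² = 21609 ≡ 26 (mod 191). The two roots are 44 and 147.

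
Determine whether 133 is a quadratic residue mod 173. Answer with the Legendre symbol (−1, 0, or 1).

Euler's criterion: (133/173) ≡ 133^86 (mod 173).
133^2 ≡ 43 (mod 173)
133^4 ≡ 119 (mod 173)
133^8 ≡ 148 (mod 173)
133^16 ≡ 106 (mod 173)
133^32 ≡ 164 (mod 173)
133^64 ≡ 81 (mod 173)
133^86 = 133^(64+16+4+2) ≡ 1 (mod 173).
Result is 1, so (133/173) = 1.

1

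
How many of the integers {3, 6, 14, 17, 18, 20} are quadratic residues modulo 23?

(3/23) = +1 → QR.
(6/23) = +1 → QR.
(14/23) = -1 → non-residue.
(17/23) = -1 → non-residue.
(18/23) = +1 → QR.
(20/23) = -1 → non-residue.
Total quadratic residues among the 6: 3.

3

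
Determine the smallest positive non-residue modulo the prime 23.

5

(2/23) = +1, so 2 is a residue.
(3/23) = +1, so 3 is a residue.
(4/23) = +1, so 4 is a residue.
(5/23) = −1, so 5 is the smallest positive non-residue mod 23.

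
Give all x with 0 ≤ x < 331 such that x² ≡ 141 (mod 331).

97, 234

Since 331 ≡ 3 (mod 4), a square root of 141 is 141^((331+1)/4) = 141^83 mod 331.
Repeated squaring: 141^2≡21, 141^4≡110, 141^8≡184, 141^16≡94, 141^32≡230, 141^64≡271 (mod 331).
141^83 = 141^(64+16+2+1) ≡ 234 (mod 331).
Check: 234² = 54756 ≡ 141 (mod 331). The two roots are 97 and 234.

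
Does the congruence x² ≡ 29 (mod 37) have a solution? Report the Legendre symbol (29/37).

-1

Reciprocity: 29 ≡ 1 and 37 ≡ 1 (mod 4), so (29/37) = +(37/29).
Reduce top mod 29: now compute (8/29).
Pull out 2^3: since 29 ≡ 5 (mod 8), (2/29) = -1, so (2/29)^3 = -1.
Reached (1/29) = 1. Collecting the sign flips along the way, the symbol is -1.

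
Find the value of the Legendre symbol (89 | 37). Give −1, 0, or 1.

First reduce: 89 ≡ 15 (mod 37).
Reciprocity: 15 ≡ 3 and 37 ≡ 1 (mod 4), so (15/37) = +(37/15).
Reduce top mod 15: now compute (7/15).
Reciprocity: 7 ≡ 3 and 15 ≡ 3 (mod 4), so (7/15) = −(15/7).
Reduce top mod 7: now compute (1/7).
Reached (1/7) = 1. Collecting the sign flips along the way, the symbol is -1.

-1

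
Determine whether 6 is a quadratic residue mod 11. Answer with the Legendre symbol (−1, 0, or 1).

Euler's criterion: (6/11) ≡ 6^5 (mod 11).
6^2 ≡ 3 (mod 11)
6^4 ≡ 9 (mod 11)
6^5 = 6^(4+1) ≡ 10 (mod 11).
Result is 10 ≡ −1, so (6/11) = −1.

-1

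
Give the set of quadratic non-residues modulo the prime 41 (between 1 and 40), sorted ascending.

3, 6, 7, 11, 12, 13, 14, 15, 17, 19, 22, 24, 26, 27, 28, 29, 30, 34, 35, 38

Square k = 1,…,20 (k and 41−k give the same square):
1²=1, 2²=4, 3²=9, 4²=16, 5²=25, 6²=36, 7²≡8, 8²≡23, 9²≡40, 10²≡18, 11²≡39, 12²≡21, 13²≡5, 14²≡32, 15²≡20, 16²≡10, 17²≡2, 18²≡37, 19²≡33, 20²≡31 (mod 41).
The residues are {1, 2, 4, 5, 8, 9, 10, 16, 18, 20, 21, 23, 25, 31, 32, 33, 36, 37, 39, 40}; the non-residues are the remaining 20 nonzero classes.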